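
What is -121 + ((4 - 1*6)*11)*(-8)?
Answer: 55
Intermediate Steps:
-121 + ((4 - 1*6)*11)*(-8) = -121 + ((4 - 6)*11)*(-8) = -121 - 2*11*(-8) = -121 - 22*(-8) = -121 + 176 = 55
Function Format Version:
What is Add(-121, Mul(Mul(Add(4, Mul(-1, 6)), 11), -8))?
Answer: 55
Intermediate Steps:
Add(-121, Mul(Mul(Add(4, Mul(-1, 6)), 11), -8)) = Add(-121, Mul(Mul(Add(4, -6), 11), -8)) = Add(-121, Mul(Mul(-2, 11), -8)) = Add(-121, Mul(-22, -8)) = Add(-121, 176) = 55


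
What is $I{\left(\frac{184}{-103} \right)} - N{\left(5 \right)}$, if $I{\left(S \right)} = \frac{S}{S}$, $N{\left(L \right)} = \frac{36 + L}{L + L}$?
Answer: $- \frac{31}{10} \approx -3.1$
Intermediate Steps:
$N{\left(L \right)} = \frac{36 + L}{2 L}$
$I{\left(S \right)} = 1$
$I{\left(\frac{184}{-103} \right)} - N{\left(5 \right)} = 1 - \frac{36 + 5}{2 \cdot 5} = 1 - \frac{1}{2} \cdot \frac{1}{5} \cdot 41 = 1 - \frac{41}{10} = - \frac{31}{10}$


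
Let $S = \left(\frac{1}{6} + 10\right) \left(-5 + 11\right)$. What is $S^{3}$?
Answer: $226981$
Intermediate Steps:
$S = 61$ ($S = \left(\frac{1}{6} + 10\right) 6 = \frac{61}{6} \cdot 6 = 61$)
$S^{3} = 61^{3} = 226981$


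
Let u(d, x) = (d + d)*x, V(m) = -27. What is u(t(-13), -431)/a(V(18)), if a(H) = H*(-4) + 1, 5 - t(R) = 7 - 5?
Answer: -2586/109 ≈ -23.725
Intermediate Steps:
t(R) = 3 (t(R) = 5 - (7 - 5) = 5 - 1*2 = 5 - 2 = 3)
u(d, x) = 2*d*x (u(d, x) = (2*d)*x = 2*d*x)
a(H) = 1 - 4*H (a(H) = -4*H + 1 = 1 - 4*H)
u(t(-13), -431)/a(V(18)) = (2*3*(-431))/(1 - 4*(-27)) = -2586/(1 + 108) = -2586/109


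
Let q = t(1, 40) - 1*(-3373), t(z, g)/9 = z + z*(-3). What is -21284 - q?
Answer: -24639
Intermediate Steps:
t(z, g) = -18*z (t(z, g) = 9*(z + z*(-3)) = 9*(z - 3*z) = 9*(-2*z) = -18*z)
q = 3355 (q = -18*1 - 1*(-3373) = -18 + 3373 = 3355)
-21284 - q = -21284 - 1*3355 = -21284 - 3355 = -24639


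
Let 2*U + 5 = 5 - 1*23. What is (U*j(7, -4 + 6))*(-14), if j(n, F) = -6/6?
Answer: -161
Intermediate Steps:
j(n, F) = -1 (j(n, F) = -6*⅙ = -1)
U = -23/2 (U = -5/2 + (5 - 1*23)/2 = -5/2 + (5 - 23)/2 = -5/2 + (½)*(-18) = -5/2 - 9 = -23/2 ≈ -11.500)
(U*j(7, -4 + 6))*(-14) = -23/2*(-1)*(-14) = (23/2)*(-14) = -161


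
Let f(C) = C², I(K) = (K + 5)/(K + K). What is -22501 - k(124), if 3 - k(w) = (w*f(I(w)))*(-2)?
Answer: -5597633/248 ≈ -22571.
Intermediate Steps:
I(K) = (5 + K)/(2*K) (I(K) = (5 + K)/((2*K)) = (5 + K)*(1/(2*K)) = (5 + K)/(2*K))
k(w) = 3 + (5 + w)²/(2*w) (k(w) = 3 - w*((5 + w)/(2*w))²*(-2) = 3 - w*((5 + w)²/(4*w²))*(-2) = 3 - (5 + w)²/(4*w)*(-2) = 3 - (-1)*(5 + w)²/(2*w) = 3 + (5 + w)²/(2*w))
-22501 - k(124) = -22501 - (3 + (½)*(5 + 124)²/124) = -22501 - (3 + (½)*(1/124)*129²) = -22501 - (3 + (½)*(1/124)*16641) = -22501 - (3 + 16641/248) = -22501 - 1*17385/248 = -22501 - 17385/248 = -5597633/248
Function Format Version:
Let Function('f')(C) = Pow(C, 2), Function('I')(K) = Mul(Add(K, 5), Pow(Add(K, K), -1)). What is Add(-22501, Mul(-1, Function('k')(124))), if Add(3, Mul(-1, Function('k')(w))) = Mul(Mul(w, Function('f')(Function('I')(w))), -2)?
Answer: Rational(-5597633, 248) ≈ -22571.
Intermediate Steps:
Function('I')(K) = Mul(Rational(1, 2), Pow(K, -1), Add(5, K)) (Function('I')(K) = Mul(Add(5, K), Pow(Mul(2, K), -1)) = Mul(Add(5, K), Mul(Rational(1, 2), Pow(K, -1))) = Mul(Rational(1, 2), Pow(K, -1), Add(5, K)))
Function('k')(w) = Add(3, Mul(Rational(1, 2), Pow(w, -1), Pow(Add(5, w), 2))) (Function('k')(w) = Add(3, Mul(-1, Mul(Mul(w, Pow(Mul(Rational(1, 2), Pow(w, -1), Add(5, w)), 2)), -2))) = Add(3, Mul(-1, Mul(Mul(w, Mul(Rational(1, 4), Pow(w, -2), Pow(Add(5, w), 2))), -2))) = Add(3, Mul(-1, Mul(Mul(Rational(1, 4), Pow(w, -1), Pow(Add(5, w), 2)), -2))) = Add(3, Mul(-1, Mul(Rational(-1, 2), Pow(w, -1), Pow(Add(5, w), 2)))) = Add(3, Mul(Rational(1, 2), Pow(w, -1), Pow(Add(5, w), 2))))
Add(-22501, Mul(-1, Function('k')(124))) = Add(-22501, Mul(-1, Add(3, Mul(Rational(1, 2), Pow(124, -1), Pow(Add(5, 124), 2))))) = Add(-22501, Mul(-1, Add(3, Mul(Rational(1, 2), Rational(1, 124), Pow(129, 2))))) = Add(-22501, Mul(-1, Add(3, Mul(Rational(1, 2), Rational(1, 124), 16641)))) = Add(-22501, Mul(-1, Add(3, Rational(16641, 248)))) = Add(-22501, Mul(-1, Rational(17385, 248))) = Add(-22501, Rational(-17385, 248)) = Rational(-5597633, 248)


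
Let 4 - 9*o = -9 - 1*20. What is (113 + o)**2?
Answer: 122500/9 ≈ 13611.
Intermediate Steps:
o = 11/3 (o = 4/9 - (-9 - 1*20)/9 = 4/9 - (-9 - 20)/9 = 4/9 - 1/9*(-29) = 4/9 + 29/9 = 11/3 ≈ 3.6667)
(113 + o)**2 = (113 + 11/3)**2 = (350/3)**2 = 122500/9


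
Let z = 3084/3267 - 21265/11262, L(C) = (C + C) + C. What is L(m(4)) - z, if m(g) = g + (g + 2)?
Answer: 126503263/4088106 ≈ 30.944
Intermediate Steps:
m(g) = 2 + 2*g (m(g) = g + (2 + g) = 2 + 2*g)
L(C) = 3*C (L(C) = 2*C + C = 3*C)
z = -3860083/4088106 (z = 3084*(1/3267) - 21265*1/11262 = 1028/1089 - 21265/11262 = -3860083/4088106 ≈ -0.94422)
L(m(4)) - z = 3*(2 + 2*4) - 1*(-3860083/4088106) = 3*(2 + 8) + 3860083/4088106 = 3*10 + 3860083/4088106 = 30 + 3860083/4088106 = 126503263/4088106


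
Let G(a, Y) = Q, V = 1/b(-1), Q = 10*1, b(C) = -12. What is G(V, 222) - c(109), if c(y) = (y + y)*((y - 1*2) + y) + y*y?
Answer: -58959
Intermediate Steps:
Q = 10
V = -1/12 (V = 1/(-12) = -1/12 ≈ -0.083333)
G(a, Y) = 10
c(y) = y² + 2*y*(-2 + 2*y) (c(y) = (2*y)*((y - 2) + y) + y² = (2*y)*((-2 + y) + y) + y² = (2*y)*(-2 + 2*y) + y² = 2*y*(-2 + 2*y) + y² = y² + 2*y*(-2 + 2*y))
G(V, 222) - c(109) = 10 - 109*(-4 + 5*109) = 10 - 109*(-4 + 545) = 10 - 109*541 = 10 - 1*58969 = 10 - 58969 = -58959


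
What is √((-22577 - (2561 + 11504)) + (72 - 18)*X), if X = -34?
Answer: 11*I*√318 ≈ 196.16*I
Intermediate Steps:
√((-22577 - (2561 + 11504)) + (72 - 18)*X) = √((-22577 - (2561 + 11504)) + (72 - 18)*(-34)) = √((-22577 - 1*14065) + 54*(-34)) = √((-22577 - 14065) - 1836) = √(-36642 - 1836) = √(-38478) = 11*I*√318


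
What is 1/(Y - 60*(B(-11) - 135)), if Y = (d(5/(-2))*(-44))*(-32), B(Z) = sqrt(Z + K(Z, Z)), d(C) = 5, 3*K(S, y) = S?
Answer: 757/11463620 + I*sqrt(33)/5731810 ≈ 6.6035e-5 + 1.0022e-6*I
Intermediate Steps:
K(S, y) = S/3
B(Z) = 2*sqrt(3)*sqrt(Z)/3 (B(Z) = sqrt(Z + Z/3) = sqrt(4*Z/3) = 2*sqrt(3)*sqrt(Z)/3)
Y = 7040 (Y = (5*(-44))*(-32) = -220*(-32) = 7040)
1/(Y - 60*(B(-11) - 135)) = 1/(7040 - 60*(2*sqrt(3)*sqrt(-11)/3 - 135)) = 1/(7040 - 60*(2*sqrt(3)*(I*sqrt(11))/3 - 135)) = 1/(7040 - 60*(2*I*sqrt(33)/3 - 135)) = 1/(7040 - 60*(-135 + 2*I*sqrt(33)/3)) = 1/(7040 + (8100 - 40*I*sqrt(33))) = 1/(15140 - 40*I*sqrt(33))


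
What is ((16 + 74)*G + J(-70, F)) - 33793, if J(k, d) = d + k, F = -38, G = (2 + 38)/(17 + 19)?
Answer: -33801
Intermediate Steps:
G = 10/9 (G = 40/36 = 40*(1/36) = 10/9 ≈ 1.1111)
((16 + 74)*G + J(-70, F)) - 33793 = ((16 + 74)*(10/9) + (-38 - 70)) - 33793 = (90*(10/9) - 108) - 33793 = (100 - 108) - 33793 = -8 - 33793 = -33801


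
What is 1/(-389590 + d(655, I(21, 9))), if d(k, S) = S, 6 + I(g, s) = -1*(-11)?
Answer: -1/389585 ≈ -2.5668e-6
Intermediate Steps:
I(g, s) = 5 (I(g, s) = -6 - 1*(-11) = -6 + 11 = 5)
1/(-389590 + d(655, I(21, 9))) = 1/(-389590 + 5) = 1/(-389585) = -1/389585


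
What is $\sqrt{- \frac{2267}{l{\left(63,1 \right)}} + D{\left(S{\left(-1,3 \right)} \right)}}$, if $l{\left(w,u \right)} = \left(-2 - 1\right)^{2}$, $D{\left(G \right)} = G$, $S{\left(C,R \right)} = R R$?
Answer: $\frac{i \sqrt{2186}}{3} \approx 15.585 i$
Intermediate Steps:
$S{\left(C,R \right)} = R^{2}$
$l{\left(w,u \right)} = 9$ ($l{\left(w,u \right)} = \left(-3\right)^{2} = 9$)
$\sqrt{- \frac{2267}{l{\left(63,1 \right)}} + D{\left(S{\left(-1,3 \right)} \right)}} = \sqrt{- \frac{2267}{9} + 3^{2}} = \sqrt{\left(-2267\right) \frac{1}{9} + 9} = \sqrt{- \frac{2267}{9} + 9} = \sqrt{- \frac{2186}{9}} = \frac{i \sqrt{2186}}{3}$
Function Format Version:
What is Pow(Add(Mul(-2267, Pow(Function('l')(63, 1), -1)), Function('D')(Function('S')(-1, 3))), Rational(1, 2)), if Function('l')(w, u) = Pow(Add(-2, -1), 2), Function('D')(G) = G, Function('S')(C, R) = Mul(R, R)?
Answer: Mul(Rational(1, 3), I, Pow(2186, Rational(1, 2))) ≈ Mul(15.585, I)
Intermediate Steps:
Function('S')(C, R) = Pow(R, 2)
Function('l')(w, u) = 9 (Function('l')(w, u) = Pow(-3, 2) = 9)
Pow(Add(Mul(-2267, Pow(Function('l')(63, 1), -1)), Function('D')(Function('S')(-1, 3))), Rational(1, 2)) = Pow(Add(Mul(-2267, Pow(9, -1)), Pow(3, 2)), Rational(1, 2)) = Pow(Add(Mul(-2267, Rational(1, 9)), 9), Rational(1, 2)) = Pow(Add(Rational(-2267, 9), 9), Rational(1, 2)) = Pow(Rational(-2186, 9), Rational(1, 2)) = Mul(Rational(1, 3), I, Pow(2186, Rational(1, 2)))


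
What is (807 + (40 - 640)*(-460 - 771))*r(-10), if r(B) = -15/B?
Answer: 2218221/2 ≈ 1.1091e+6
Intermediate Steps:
(807 + (40 - 640)*(-460 - 771))*r(-10) = (807 + (40 - 640)*(-460 - 771))*(-15/(-10)) = (807 - 600*(-1231))*(-15*(-⅒)) = (807 + 738600)*(3/2) = 739407*(3/2) = 2218221/2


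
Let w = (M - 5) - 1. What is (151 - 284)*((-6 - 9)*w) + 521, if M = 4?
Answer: -3469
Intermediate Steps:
w = -2 (w = (4 - 5) - 1 = -1 - 1 = -2)
(151 - 284)*((-6 - 9)*w) + 521 = (151 - 284)*((-6 - 9)*(-2)) + 521 = -(-1995)*(-2) + 521 = -133*30 + 521 = -3990 + 521 = -3469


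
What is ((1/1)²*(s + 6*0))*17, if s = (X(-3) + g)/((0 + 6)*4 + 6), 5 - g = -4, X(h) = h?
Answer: 17/5 ≈ 3.4000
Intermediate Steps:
g = 9 (g = 5 - 1*(-4) = 5 + 4 = 9)
s = ⅕ (s = (-3 + 9)/((0 + 6)*4 + 6) = 6/(6*4 + 6) = 6/(24 + 6) = 6/30 = 6*(1/30) = ⅕ ≈ 0.20000)
((1/1)²*(s + 6*0))*17 = ((1/1)²*(⅕ + 6*0))*17 = (1²*(⅕ + 0))*17 = (1*(⅕))*17 = (⅕)*17 = 17/5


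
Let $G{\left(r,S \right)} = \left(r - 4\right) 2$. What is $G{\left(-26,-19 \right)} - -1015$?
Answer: $955$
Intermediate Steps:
$G{\left(r,S \right)} = -8 + 2 r$ ($G{\left(r,S \right)} = \left(-4 + r\right) 2 = -8 + 2 r$)
$G{\left(-26,-19 \right)} - -1015 = \left(-8 + 2 \left(-26\right)\right) - -1015 = \left(-8 - 52\right) + 1015 = -60 + 1015 = 955$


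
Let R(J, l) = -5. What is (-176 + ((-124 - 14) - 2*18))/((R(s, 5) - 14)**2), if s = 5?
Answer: -350/361 ≈ -0.96953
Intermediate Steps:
(-176 + ((-124 - 14) - 2*18))/((R(s, 5) - 14)**2) = (-176 + ((-124 - 14) - 2*18))/((-5 - 14)**2) = (-176 + (-138 - 36))/((-19)**2) = (-176 - 174)/361 = -350*1/361 = -350/361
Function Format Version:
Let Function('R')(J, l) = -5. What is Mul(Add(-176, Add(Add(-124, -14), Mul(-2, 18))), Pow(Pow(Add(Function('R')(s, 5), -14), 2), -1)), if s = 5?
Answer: Rational(-350, 361) ≈ -0.96953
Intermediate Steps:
Mul(Add(-176, Add(Add(-124, -14), Mul(-2, 18))), Pow(Pow(Add(Function('R')(s, 5), -14), 2), -1)) = Mul(Add(-176, Add(Add(-124, -14), Mul(-2, 18))), Pow(Pow(Add(-5, -14), 2), -1)) = Mul(Add(-176, Add(-138, -36)), Pow(Pow(-19, 2), -1)) = Mul(Add(-176, -174), Pow(361, -1)) = Mul(-350, Rational(1, 361)) = Rational(-350, 361)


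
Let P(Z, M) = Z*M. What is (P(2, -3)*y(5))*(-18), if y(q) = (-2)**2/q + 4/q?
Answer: 864/5 ≈ 172.80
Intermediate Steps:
y(q) = 8/q (y(q) = 4/q + 4/q = 8/q)
P(Z, M) = M*Z
(P(2, -3)*y(5))*(-18) = ((-3*2)*(8/5))*(-18) = -48/5*(-18) = 864/5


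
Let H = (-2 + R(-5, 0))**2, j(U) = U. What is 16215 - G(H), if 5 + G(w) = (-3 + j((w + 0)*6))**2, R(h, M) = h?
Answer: -68461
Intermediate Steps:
H = 49 (H = (-2 - 5)**2 = (-7)**2 = 49)
G(w) = -5 + (-3 + 6*w)**2 (G(w) = -5 + (-3 + (w + 0)*6)**2 = -5 + (-3 + w*6)**2 = -5 + (-3 + 6*w)**2)
16215 - G(H) = 16215 - (-5 + 9*(-1 + 2*49)**2) = 16215 - (-5 + 9*(-1 + 98)**2) = 16215 - (-5 + 9*97**2) = 16215 - (-5 + 9*9409) = 16215 - (-5 + 84681) = 16215 - 1*84676 = 16215 - 84676 = -68461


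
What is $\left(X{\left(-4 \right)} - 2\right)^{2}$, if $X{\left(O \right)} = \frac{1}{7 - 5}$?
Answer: $\frac{9}{4} \approx 2.25$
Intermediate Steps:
$X{\left(O \right)} = \frac{1}{2}$
$\left(X{\left(-4 \right)} - 2\right)^{2} = \left(\frac{1}{2} - 2\right)^{2} = \left(- \frac{3}{2}\right)^{2} = \frac{9}{4}$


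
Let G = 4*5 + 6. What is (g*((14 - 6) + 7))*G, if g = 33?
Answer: 12870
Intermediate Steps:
G = 26 (G = 20 + 6 = 26)
(g*((14 - 6) + 7))*G = (33*((14 - 6) + 7))*26 = (33*(8 + 7))*26 = (33*15)*26 = 495*26 = 12870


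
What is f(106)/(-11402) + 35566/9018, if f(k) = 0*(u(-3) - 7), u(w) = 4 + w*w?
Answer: 17783/4509 ≈ 3.9439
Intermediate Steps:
u(w) = 4 + w²
f(k) = 0 (f(k) = 0*((4 + (-3)²) - 7) = 0*((4 + 9) - 7) = 0*(13 - 7) = 0*6 = 0)
f(106)/(-11402) + 35566/9018 = 0/(-11402) + 35566/9018 = 0*(-1/11402) + 35566*(1/9018) = 0 + 17783/4509 = 17783/4509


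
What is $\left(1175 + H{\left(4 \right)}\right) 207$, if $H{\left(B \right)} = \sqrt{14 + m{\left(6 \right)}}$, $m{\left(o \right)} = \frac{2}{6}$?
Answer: $243225 + 69 \sqrt{129} \approx 2.4401 \cdot 10^{5}$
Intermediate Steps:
$m{\left(o \right)} = \frac{1}{3}$ ($m{\left(o \right)} = 2 \cdot \frac{1}{6} = \frac{1}{3}$)
$H{\left(B \right)} = \frac{\sqrt{129}}{3}$ ($H{\left(B \right)} = \sqrt{14 + \frac{1}{3}} = \sqrt{\frac{43}{3}} = \frac{\sqrt{129}}{3}$)
$\left(1175 + H{\left(4 \right)}\right) 207 = \left(1175 + \frac{\sqrt{129}}{3}\right) 207 = 243225 + 69 \sqrt{129}$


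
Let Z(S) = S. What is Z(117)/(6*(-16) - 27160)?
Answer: -117/27256 ≈ -0.0042926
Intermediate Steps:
Z(117)/(6*(-16) - 27160) = 117/(6*(-16) - 27160) = 117/(-96 - 27160) = 117/(-27256) = 117*(-1/27256) = -117/27256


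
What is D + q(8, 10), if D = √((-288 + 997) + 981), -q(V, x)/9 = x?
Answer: -90 + 13*√10 ≈ -48.890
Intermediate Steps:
q(V, x) = -9*x
D = 13*√10 (D = √(709 + 981) = √1690 = 13*√10 ≈ 41.110)
D + q(8, 10) = 13*√10 - 9*10 = 13*√10 - 90 = -90 + 13*√10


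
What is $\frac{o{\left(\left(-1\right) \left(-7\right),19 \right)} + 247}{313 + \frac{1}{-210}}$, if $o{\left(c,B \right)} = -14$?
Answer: $\frac{48930}{65729} \approx 0.74442$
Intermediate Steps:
$\frac{o{\left(\left(-1\right) \left(-7\right),19 \right)} + 247}{313 + \frac{1}{-210}} = \frac{-14 + 247}{313 + \frac{1}{-210}} = \frac{233}{313 - \frac{1}{210}} = \frac{233}{\frac{65729}{210}} = 233 \cdot \frac{210}{65729} = \frac{48930}{65729}$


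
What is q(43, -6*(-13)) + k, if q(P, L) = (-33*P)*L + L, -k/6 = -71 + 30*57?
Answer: -120438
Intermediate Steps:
k = -9834 (k = -6*(-71 + 30*57) = -6*(-71 + 1710) = -6*1639 = -9834)
q(P, L) = L - 33*L*P (q(P, L) = -33*L*P + L = L - 33*L*P)
q(43, -6*(-13)) + k = (-6*(-13))*(1 - 33*43) - 9834 = 78*(1 - 1419) - 9834 = 78*(-1418) - 9834 = -110604 - 9834 = -120438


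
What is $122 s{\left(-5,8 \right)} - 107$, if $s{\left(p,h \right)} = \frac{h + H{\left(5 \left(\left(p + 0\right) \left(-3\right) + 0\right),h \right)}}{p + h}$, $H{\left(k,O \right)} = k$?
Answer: $\frac{9805}{3} \approx 3268.3$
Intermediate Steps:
$s{\left(p,h \right)} = \frac{h - 15 p}{h + p}$ ($s{\left(p,h \right)} = \frac{h + 5 \left(\left(p + 0\right) \left(-3\right) + 0\right)}{p + h} = \frac{h + 5 \left(p \left(-3\right) + 0\right)}{h + p} = \frac{h + 5 \left(- 3 p + 0\right)}{h + p} = \frac{h + 5 \left(- 3 p\right)}{h + p} = \frac{h - 15 p}{h + p}$)
$122 s{\left(-5,8 \right)} - 107 = 122 \frac{8 - -75}{8 - 5} - 107 = 122 \frac{8 + 75}{3} - 107 = 122 \cdot \frac{1}{3} \cdot 83 - 107 = 122 \cdot \frac{83}{3} - 107 = \frac{10126}{3} - 107 = \frac{9805}{3}$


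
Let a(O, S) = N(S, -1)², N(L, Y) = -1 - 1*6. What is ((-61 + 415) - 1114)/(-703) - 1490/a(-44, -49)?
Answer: -53170/1813 ≈ -29.327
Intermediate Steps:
N(L, Y) = -7 (N(L, Y) = -1 - 6 = -7)
a(O, S) = 49 (a(O, S) = (-7)² = 49)
((-61 + 415) - 1114)/(-703) - 1490/a(-44, -49) = ((-61 + 415) - 1114)/(-703) - 1490/49 = (354 - 1114)*(-1/703) - 1490*1/49 = -760*(-1/703) - 1490/49 = 40/37 - 1490/49 = -53170/1813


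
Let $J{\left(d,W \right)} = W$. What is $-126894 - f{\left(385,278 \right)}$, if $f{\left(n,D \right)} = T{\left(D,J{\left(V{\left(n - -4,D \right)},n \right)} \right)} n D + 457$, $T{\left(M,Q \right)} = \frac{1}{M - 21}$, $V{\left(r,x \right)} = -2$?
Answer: $- \frac{32836237}{257} \approx -1.2777 \cdot 10^{5}$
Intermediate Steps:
$T{\left(M,Q \right)} = \frac{1}{-21 + M}$
$f{\left(n,D \right)} = 457 + \frac{D n}{-21 + D}$ ($f{\left(n,D \right)} = \frac{n}{-21 + D} D + 457 = \frac{D n}{-21 + D} + 457 = 457 + \frac{D n}{-21 + D}$)
$-126894 - f{\left(385,278 \right)} = -126894 - \frac{-9597 + 457 \cdot 278 + 278 \cdot 385}{-21 + 278} = -126894 - \frac{-9597 + 127046 + 107030}{257} = -126894 - \frac{1}{257} \cdot 224479 = -126894 - \frac{224479}{257} = - \frac{32836237}{257}$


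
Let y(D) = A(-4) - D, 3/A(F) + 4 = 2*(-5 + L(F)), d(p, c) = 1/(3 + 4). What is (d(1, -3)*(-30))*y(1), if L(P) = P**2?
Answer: 25/7 ≈ 3.5714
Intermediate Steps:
d(p, c) = 1/7
A(F) = 3/(-14 + 2*F**2) (A(F) = 3/(-4 + 2*(-5 + F**2)) = 3/(-4 + (-10 + 2*F**2)) = 3/(-14 + 2*F**2))
y(D) = 1/6 - D (y(D) = 3/(2*(-7 + (-4)**2)) - D = 3/(2*(-7 + 16)) - D = (3/2)/9 - D = (3/2)*(1/9) - D = 1/6 - D)
(d(1, -3)*(-30))*y(1) = ((1/7)*(-30))*(1/6 - 1*1) = -30*(1/6 - 1)/7 = -30/7*(-5/6) = 25/7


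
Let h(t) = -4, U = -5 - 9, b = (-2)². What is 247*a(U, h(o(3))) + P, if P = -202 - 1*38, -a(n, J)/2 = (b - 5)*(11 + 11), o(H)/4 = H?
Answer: 10628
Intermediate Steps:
b = 4
o(H) = 4*H
U = -14
a(n, J) = 44 (a(n, J) = -2*(4 - 5)*(11 + 11) = -(-2)*22 = -2*(-22) = 44)
P = -240 (P = -202 - 38 = -240)
247*a(U, h(o(3))) + P = 247*44 - 240 = 10868 - 240 = 10628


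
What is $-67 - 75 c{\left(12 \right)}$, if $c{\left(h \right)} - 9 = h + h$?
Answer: $-2542$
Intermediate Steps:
$c{\left(h \right)} = 9 + 2 h$ ($c{\left(h \right)} = 9 + \left(h + h\right) = 9 + 2 h$)
$-67 - 75 c{\left(12 \right)} = -67 - 75 \left(9 + 2 \cdot 12\right) = -67 - 75 \left(9 + 24\right) = -67 - 2475 = -2542$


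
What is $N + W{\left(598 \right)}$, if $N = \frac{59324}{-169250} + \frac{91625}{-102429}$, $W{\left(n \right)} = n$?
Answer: $\frac{5172704352127}{8668054125} \approx 596.75$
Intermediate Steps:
$N = - \frac{10792014623}{8668054125}$ ($N = 59324 \left(- \frac{1}{169250}\right) + 91625 \left(- \frac{1}{102429}\right) = - \frac{29662}{84625} - \frac{91625}{102429} = - \frac{10792014623}{8668054125} \approx -1.245$)
$N + W{\left(598 \right)} = - \frac{10792014623}{8668054125} + 598 = \frac{5172704352127}{8668054125}$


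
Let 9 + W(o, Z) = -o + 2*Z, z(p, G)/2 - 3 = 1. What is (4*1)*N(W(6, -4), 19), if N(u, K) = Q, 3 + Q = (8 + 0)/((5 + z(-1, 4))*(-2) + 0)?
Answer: -172/13 ≈ -13.231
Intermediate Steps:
z(p, G) = 8 (z(p, G) = 6 + 2*1 = 6 + 2 = 8)
Q = -43/13 (Q = -3 + (8 + 0)/((5 + 8)*(-2) + 0) = -3 + 8/(13*(-2) + 0) = -3 + 8/(-26 + 0) = -3 + 8/(-26) = -3 + 8*(-1/26) = -3 - 4/13 = -43/13 ≈ -3.3077)
W(o, Z) = -9 - o + 2*Z (W(o, Z) = -9 + (-o + 2*Z) = -9 - o + 2*Z)
N(u, K) = -43/13
(4*1)*N(W(6, -4), 19) = (4*1)*(-43/13) = 4*(-43/13) = -172/13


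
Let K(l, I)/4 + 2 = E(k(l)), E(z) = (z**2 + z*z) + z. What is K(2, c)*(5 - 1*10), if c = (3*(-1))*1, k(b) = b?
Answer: -160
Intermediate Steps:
c = -3 (c = -3*1 = -3)
E(z) = z + 2*z**2 (E(z) = (z**2 + z**2) + z = 2*z**2 + z = z + 2*z**2)
K(l, I) = -8 + 4*l*(1 + 2*l) (K(l, I) = -8 + 4*(l*(1 + 2*l)) = -8 + 4*l*(1 + 2*l))
K(2, c)*(5 - 1*10) = (-8 + 4*2*(1 + 2*2))*(5 - 1*10) = (-8 + 4*2*(1 + 4))*(5 - 10) = (-8 + 4*2*5)*(-5) = (-8 + 40)*(-5) = 32*(-5) = -160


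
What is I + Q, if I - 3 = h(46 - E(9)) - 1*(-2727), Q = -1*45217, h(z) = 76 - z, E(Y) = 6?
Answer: -42451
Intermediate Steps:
Q = -45217
I = 2766 (I = 3 + ((76 - (46 - 1*6)) - 1*(-2727)) = 3 + ((76 - (46 - 6)) + 2727) = 3 + ((76 - 1*40) + 2727) = 3 + ((76 - 40) + 2727) = 3 + (36 + 2727) = 3 + 2763 = 2766)
I + Q = 2766 - 45217 = -42451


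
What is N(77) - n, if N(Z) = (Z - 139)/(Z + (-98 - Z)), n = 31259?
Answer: -1531660/49 ≈ -31258.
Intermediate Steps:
N(Z) = 139/98 - Z/98 (N(Z) = (-139 + Z)/(-98) = (-139 + Z)*(-1/98) = 139/98 - Z/98)
N(77) - n = (139/98 - 1/98*77) - 1*31259 = (139/98 - 11/14) - 31259 = 31/49 - 31259 = -1531660/49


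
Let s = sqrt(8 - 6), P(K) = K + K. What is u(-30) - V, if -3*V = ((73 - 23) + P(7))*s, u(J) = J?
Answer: -30 + 64*sqrt(2)/3 ≈ 0.16989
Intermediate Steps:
P(K) = 2*K
s = sqrt(2) ≈ 1.4142
V = -64*sqrt(2)/3 (V = -((73 - 23) + 2*7)*sqrt(2)/3 = -(50 + 14)*sqrt(2)/3 = -64*sqrt(2)/3 ≈ -30.170)
u(-30) - V = -30 - (-64)*sqrt(2)/3 = -30 + 64*sqrt(2)/3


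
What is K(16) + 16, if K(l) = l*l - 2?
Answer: 270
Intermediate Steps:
K(l) = -2 + l**2 (K(l) = l**2 - 2 = -2 + l**2)
K(16) + 16 = (-2 + 16**2) + 16 = (-2 + 256) + 16 = 254 + 16 = 270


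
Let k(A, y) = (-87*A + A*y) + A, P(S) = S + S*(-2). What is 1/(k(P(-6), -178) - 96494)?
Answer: -1/98078 ≈ -1.0196e-5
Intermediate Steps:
P(S) = -S (P(S) = S - 2*S = -S)
k(A, y) = -86*A + A*y
1/(k(P(-6), -178) - 96494) = 1/((-1*(-6))*(-86 - 178) - 96494) = 1/(6*(-264) - 96494) = 1/(-1584 - 96494) = 1/(-98078) = -1/98078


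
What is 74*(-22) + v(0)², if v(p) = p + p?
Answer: -1628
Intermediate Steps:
v(p) = 2*p
74*(-22) + v(0)² = 74*(-22) + (2*0)² = -1628 + 0² = -1628 + 0 = -1628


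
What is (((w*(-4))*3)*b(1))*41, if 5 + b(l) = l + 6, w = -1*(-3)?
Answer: -2952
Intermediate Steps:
w = 3
b(l) = 1 + l (b(l) = -5 + (l + 6) = -5 + (6 + l) = 1 + l)
(((w*(-4))*3)*b(1))*41 = (((3*(-4))*3)*(1 + 1))*41 = (-12*3*2)*41 = -36*2*41 = -72*41 = -2952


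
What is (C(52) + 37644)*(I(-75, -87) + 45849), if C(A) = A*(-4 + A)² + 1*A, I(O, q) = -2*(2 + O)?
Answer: 7244396480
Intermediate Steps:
I(O, q) = -4 - 2*O
C(A) = A + A*(-4 + A)² (C(A) = A*(-4 + A)² + A = A + A*(-4 + A)²)
(C(52) + 37644)*(I(-75, -87) + 45849) = (52*(1 + (-4 + 52)²) + 37644)*((-4 - 2*(-75)) + 45849) = (52*(1 + 48²) + 37644)*((-4 + 150) + 45849) = (52*(1 + 2304) + 37644)*(146 + 45849) = (52*2305 + 37644)*45995 = (119860 + 37644)*45995 = 157504*45995 = 7244396480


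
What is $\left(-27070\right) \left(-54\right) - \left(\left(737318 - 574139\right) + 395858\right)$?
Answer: $902743$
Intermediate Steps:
$\left(-27070\right) \left(-54\right) - \left(\left(737318 - 574139\right) + 395858\right) = 1461780 - \left(163179 + 395858\right) = 1461780 - 559037 = 902743$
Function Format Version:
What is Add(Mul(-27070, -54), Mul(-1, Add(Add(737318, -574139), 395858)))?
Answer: 902743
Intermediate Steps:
Add(Mul(-27070, -54), Mul(-1, Add(Add(737318, -574139), 395858))) = Add(1461780, Mul(-1, Add(163179, 395858))) = Add(1461780, Mul(-1, 559037)) = Add(1461780, -559037) = 902743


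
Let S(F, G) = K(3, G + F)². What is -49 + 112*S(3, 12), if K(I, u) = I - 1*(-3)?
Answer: 3983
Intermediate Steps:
K(I, u) = 3 + I (K(I, u) = I + 3 = 3 + I)
S(F, G) = 36 (S(F, G) = (3 + 3)² = 6² = 36)
-49 + 112*S(3, 12) = -49 + 112*36 = -49 + 4032 = 3983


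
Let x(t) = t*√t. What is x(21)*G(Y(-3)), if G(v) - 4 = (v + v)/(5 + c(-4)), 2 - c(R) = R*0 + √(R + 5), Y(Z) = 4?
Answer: 112*√21 ≈ 513.25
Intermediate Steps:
c(R) = 2 - √(5 + R) (c(R) = 2 - (R*0 + √(R + 5)) = 2 - (0 + √(5 + R)) = 2 - √(5 + R))
x(t) = t^(3/2)
G(v) = 4 + v/3 (G(v) = 4 + (v + v)/(5 + (2 - √(5 - 4))) = 4 + (2*v)/(5 + (2 - √1)) = 4 + (2*v)/(5 + (2 - 1*1)) = 4 + (2*v)/(5 + (2 - 1)) = 4 + (2*v)/(5 + 1) = 4 + (2*v)/6 = 4 + (2*v)*(⅙) = 4 + v/3)
x(21)*G(Y(-3)) = 21^(3/2)*(4 + (⅓)*4) = (21*√21)*(4 + 4/3) = (21*√21)*(16/3) = 112*√21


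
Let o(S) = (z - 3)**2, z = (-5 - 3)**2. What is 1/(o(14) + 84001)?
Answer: 1/87722 ≈ 1.1400e-5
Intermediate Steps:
z = 64 (z = (-8)**2 = 64)
o(S) = 3721 (o(S) = (64 - 3)**2 = 61**2 = 3721)
1/(o(14) + 84001) = 1/(3721 + 84001) = 1/87722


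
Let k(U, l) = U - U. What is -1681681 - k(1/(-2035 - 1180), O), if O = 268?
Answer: -1681681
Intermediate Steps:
k(U, l) = 0
-1681681 - k(1/(-2035 - 1180), O) = -1681681 - 1*0 = -1681681 + 0 = -1681681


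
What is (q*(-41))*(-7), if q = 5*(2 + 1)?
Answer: 4305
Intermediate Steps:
q = 15 (q = 5*3 = 15)
(q*(-41))*(-7) = (15*(-41))*(-7) = -615*(-7) = 4305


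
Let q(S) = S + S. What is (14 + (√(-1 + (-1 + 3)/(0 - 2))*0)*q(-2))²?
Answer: 196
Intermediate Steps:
q(S) = 2*S
(14 + (√(-1 + (-1 + 3)/(0 - 2))*0)*q(-2))² = (14 + (√(-1 + (-1 + 3)/(0 - 2))*0)*(2*(-2)))² = (14 + (√(-1 + 2/(-2))*0)*(-4))² = (14 + (√(-1 + 2*(-½))*0)*(-4))² = (14 + (√(-1 - 1)*0)*(-4))² = (14 + (√(-2)*0)*(-4))² = (14 + ((I*√2)*0)*(-4))² = (14 + 0*(-4))² = (14 + 0)² = 14² = 196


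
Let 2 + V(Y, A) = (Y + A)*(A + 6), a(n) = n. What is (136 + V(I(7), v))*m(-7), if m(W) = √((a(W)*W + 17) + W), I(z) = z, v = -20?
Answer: 316*√59 ≈ 2427.2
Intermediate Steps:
V(Y, A) = -2 + (6 + A)*(A + Y) (V(Y, A) = -2 + (Y + A)*(A + 6) = -2 + (A + Y)*(6 + A) = -2 + (6 + A)*(A + Y))
m(W) = √(17 + W + W²) (m(W) = √((W*W + 17) + W) = √((W² + 17) + W) = √((17 + W²) + W) = √(17 + W + W²))
(136 + V(I(7), v))*m(-7) = (136 + (-2 + (-20)² + 6*(-20) + 6*7 - 20*7))*√(17 - 7 + (-7)²) = (136 + (-2 + 400 - 120 + 42 - 140))*√(17 - 7 + 49) = (136 + 180)*√59 = 316*√59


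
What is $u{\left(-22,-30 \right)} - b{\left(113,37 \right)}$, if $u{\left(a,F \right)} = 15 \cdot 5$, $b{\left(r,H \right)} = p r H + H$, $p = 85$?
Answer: $-355347$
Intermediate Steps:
$b{\left(r,H \right)} = H + 85 H r$ ($b{\left(r,H \right)} = 85 r H + H = 85 H r + H = H + 85 H r$)
$u{\left(a,F \right)} = 75$
$u{\left(-22,-30 \right)} - b{\left(113,37 \right)} = 75 - 37 \left(1 + 85 \cdot 113\right) = 75 - 37 \left(1 + 9605\right) = 75 - 37 \cdot 9606 = 75 - 355422 = -355347$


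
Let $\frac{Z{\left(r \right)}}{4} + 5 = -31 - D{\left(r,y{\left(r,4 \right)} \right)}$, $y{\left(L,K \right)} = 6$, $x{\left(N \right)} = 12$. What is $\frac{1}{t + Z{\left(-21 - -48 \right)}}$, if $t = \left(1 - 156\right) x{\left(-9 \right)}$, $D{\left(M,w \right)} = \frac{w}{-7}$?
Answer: $- \frac{7}{14004} \approx -0.00049986$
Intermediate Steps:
$D{\left(M,w \right)} = - \frac{w}{7}$ ($D{\left(M,w \right)} = w \left(- \frac{1}{7}\right) = - \frac{w}{7}$)
$Z{\left(r \right)} = - \frac{984}{7}$ ($Z{\left(r \right)} = -20 + 4 \left(-31 - \left(- \frac{1}{7}\right) 6\right) = -20 + 4 \left(-31 - - \frac{6}{7}\right) = -20 + 4 \left(-31 + \frac{6}{7}\right) = -20 + 4 \left(- \frac{211}{7}\right) = -20 - \frac{844}{7} = - \frac{984}{7}$)
$t = -1860$ ($t = \left(1 - 156\right) 12 = \left(-155\right) 12 = -1860$)
$\frac{1}{t + Z{\left(-21 - -48 \right)}} = \frac{1}{-1860 - \frac{984}{7}} = \frac{1}{- \frac{14004}{7}} = - \frac{7}{14004}$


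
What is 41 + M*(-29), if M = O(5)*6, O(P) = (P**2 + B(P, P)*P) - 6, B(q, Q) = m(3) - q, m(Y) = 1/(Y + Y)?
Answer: 940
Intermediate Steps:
m(Y) = 1/(2*Y)
B(q, Q) = 1/6 - q (B(q, Q) = (1/2)/3 - q = (1/2)*(1/3) - q = 1/6 - q)
O(P) = -6 + P**2 + P*(1/6 - P) (O(P) = (P**2 + (1/6 - P)*P) - 6 = (P**2 + P*(1/6 - P)) - 6 = -6 + P**2 + P*(1/6 - P))
M = -31 (M = (-6 + (1/6)*5)*6 = (-6 + 5/6)*6 = -31/6*6 = -31)
41 + M*(-29) = 41 - 31*(-29) = 41 + 899 = 940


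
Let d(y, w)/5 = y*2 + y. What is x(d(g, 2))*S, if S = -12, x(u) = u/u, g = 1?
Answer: -12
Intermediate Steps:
d(y, w) = 15*y (d(y, w) = 5*(y*2 + y) = 5*(2*y + y) = 5*(3*y) = 15*y)
x(u) = 1
x(d(g, 2))*S = 1*(-12) = -12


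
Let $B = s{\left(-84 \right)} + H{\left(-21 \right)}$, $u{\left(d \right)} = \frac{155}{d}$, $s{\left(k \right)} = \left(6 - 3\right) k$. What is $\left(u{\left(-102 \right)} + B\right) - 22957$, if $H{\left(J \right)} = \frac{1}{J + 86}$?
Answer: $- \frac{153885643}{6630} \approx -23211.0$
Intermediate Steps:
$H{\left(J \right)} = \frac{1}{86 + J}$
$s{\left(k \right)} = 3 k$
$B = - \frac{16379}{65}$ ($B = 3 \left(-84\right) + \frac{1}{86 - 21} = -252 + \frac{1}{65} = - \frac{16379}{65} \approx -251.98$)
$\left(u{\left(-102 \right)} + B\right) - 22957 = \left(\frac{155}{-102} - \frac{16379}{65}\right) - 22957 = \left(155 \left(- \frac{1}{102}\right) - \frac{16379}{65}\right) - 22957 = \left(- \frac{155}{102} - \frac{16379}{65}\right) - 22957 = - \frac{1680733}{6630} - 22957 = - \frac{153885643}{6630}$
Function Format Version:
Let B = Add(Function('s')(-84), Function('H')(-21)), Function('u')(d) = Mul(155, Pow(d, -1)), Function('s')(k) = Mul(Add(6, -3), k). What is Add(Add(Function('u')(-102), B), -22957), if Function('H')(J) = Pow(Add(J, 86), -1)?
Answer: Rational(-153885643, 6630) ≈ -23211.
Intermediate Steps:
Function('H')(J) = Pow(Add(86, J), -1)
Function('s')(k) = Mul(3, k)
B = Rational(-16379, 65) (B = Add(Mul(3, -84), Pow(Add(86, -21), -1)) = Add(-252, Pow(65, -1)) = Add(-252, Rational(1, 65)) = Rational(-16379, 65) ≈ -251.98)
Add(Add(Function('u')(-102), B), -22957) = Add(Add(Mul(155, Pow(-102, -1)), Rational(-16379, 65)), -22957) = Add(Add(Mul(155, Rational(-1, 102)), Rational(-16379, 65)), -22957) = Add(Add(Rational(-155, 102), Rational(-16379, 65)), -22957) = Add(Rational(-1680733, 6630), -22957) = Rational(-153885643, 6630)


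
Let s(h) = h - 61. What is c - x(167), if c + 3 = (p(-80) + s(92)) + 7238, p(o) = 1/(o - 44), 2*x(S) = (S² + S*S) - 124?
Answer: -2549565/124 ≈ -20561.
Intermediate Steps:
x(S) = -62 + S² (x(S) = ((S² + S*S) - 124)/2 = ((S² + S²) - 124)/2 = (2*S² - 124)/2 = (-124 + 2*S²)/2 = -62 + S²)
p(o) = 1/(-44 + o)
s(h) = -61 + h
c = 900983/124 (c = -3 + ((1/(-44 - 80) + (-61 + 92)) + 7238) = -3 + ((1/(-124) + 31) + 7238) = -3 + ((-1/124 + 31) + 7238) = -3 + (3843/124 + 7238) = -3 + 901355/124 = 900983/124 ≈ 7266.0)
c - x(167) = 900983/124 - (-62 + 167²) = 900983/124 - (-62 + 27889) = 900983/124 - 1*27827 = 900983/124 - 27827 = -2549565/124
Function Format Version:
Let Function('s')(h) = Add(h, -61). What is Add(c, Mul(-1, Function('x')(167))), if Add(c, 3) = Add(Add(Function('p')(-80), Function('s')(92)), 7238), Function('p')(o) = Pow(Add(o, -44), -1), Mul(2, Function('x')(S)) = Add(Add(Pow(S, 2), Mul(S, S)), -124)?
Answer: Rational(-2549565, 124) ≈ -20561.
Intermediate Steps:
Function('x')(S) = Add(-62, Pow(S, 2)) (Function('x')(S) = Mul(Rational(1, 2), Add(Add(Pow(S, 2), Mul(S, S)), -124)) = Mul(Rational(1, 2), Add(Add(Pow(S, 2), Pow(S, 2)), -124)) = Mul(Rational(1, 2), Add(Mul(2, Pow(S, 2)), -124)) = Mul(Rational(1, 2), Add(-124, Mul(2, Pow(S, 2)))) = Add(-62, Pow(S, 2)))
Function('p')(o) = Pow(Add(-44, o), -1)
Function('s')(h) = Add(-61, h)
c = Rational(900983, 124) (c = Add(-3, Add(Add(Pow(Add(-44, -80), -1), Add(-61, 92)), 7238)) = Add(-3, Add(Add(Pow(-124, -1), 31), 7238)) = Add(-3, Add(Add(Rational(-1, 124), 31), 7238)) = Add(-3, Add(Rational(3843, 124), 7238)) = Add(-3, Rational(901355, 124)) = Rational(900983, 124) ≈ 7266.0)
Add(c, Mul(-1, Function('x')(167))) = Add(Rational(900983, 124), Mul(-1, Add(-62, Pow(167, 2)))) = Add(Rational(900983, 124), Mul(-1, Add(-62, 27889))) = Add(Rational(900983, 124), Mul(-1, 27827)) = Add(Rational(900983, 124), -27827) = Rational(-2549565, 124)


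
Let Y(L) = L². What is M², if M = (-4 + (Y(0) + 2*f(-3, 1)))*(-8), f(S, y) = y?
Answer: 256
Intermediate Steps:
M = 16 (M = (-4 + (0² + 2*1))*(-8) = (-4 + (0 + 2))*(-8) = (-4 + 2)*(-8) = -2*(-8) = 16)
M² = 16² = 256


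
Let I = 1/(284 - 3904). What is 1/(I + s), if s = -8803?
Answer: -3620/31866861 ≈ -0.00011360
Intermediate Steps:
I = -1/3620 (I = 1/(-3620) = -1/3620 ≈ -0.00027624)
1/(I + s) = 1/(-1/3620 - 8803) = 1/(-31866861/3620) = -3620/31866861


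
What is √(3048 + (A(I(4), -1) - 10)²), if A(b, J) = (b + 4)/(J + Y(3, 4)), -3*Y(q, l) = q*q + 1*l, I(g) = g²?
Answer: 7*√1057/4 ≈ 56.895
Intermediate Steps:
Y(q, l) = -l/3 - q²/3 (Y(q, l) = -(q*q + 1*l)/3 = -(q² + l)/3 = -(l + q²)/3 = -l/3 - q²/3)
A(b, J) = (4 + b)/(-13/3 + J) (A(b, J) = (b + 4)/(J + (-⅓*4 - ⅓*3²)) = (4 + b)/(J + (-4/3 - ⅓*9)) = (4 + b)/(J + (-4/3 - 3)) = (4 + b)/(J - 13/3) = (4 + b)/(-13/3 + J))
√(3048 + (A(I(4), -1) - 10)²) = √(3048 + (3*(4 + 4²)/(-13 + 3*(-1)) - 10)²) = √(3048 + (3*(4 + 16)/(-13 - 3) - 10)²) = √(3048 + (3*20/(-16) - 10)²) = √(3048 + (3*(-1/16)*20 - 10)²) = √(3048 + (-15/4 - 10)²) = √(3048 + (-55/4)²) = √(3048 + 3025/16) = √(51793/16) = 7*√1057/4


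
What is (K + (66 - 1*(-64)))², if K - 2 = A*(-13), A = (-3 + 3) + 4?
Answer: 6400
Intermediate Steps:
A = 4 (A = 0 + 4 = 4)
K = -50 (K = 2 + 4*(-13) = 2 - 52 = -50)
(K + (66 - 1*(-64)))² = (-50 + (66 - 1*(-64)))² = (-50 + (66 + 64))² = (-50 + 130)² = 80² = 6400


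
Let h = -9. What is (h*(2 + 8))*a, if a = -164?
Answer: 14760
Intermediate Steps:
(h*(2 + 8))*a = -9*(2 + 8)*(-164) = -9*10*(-164) = -90*(-164) = 14760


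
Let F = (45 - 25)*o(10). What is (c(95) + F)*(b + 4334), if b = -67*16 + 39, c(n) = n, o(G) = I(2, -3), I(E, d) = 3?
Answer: 511655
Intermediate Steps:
o(G) = 3
F = 60 (F = (45 - 25)*3 = 20*3 = 60)
b = -1033 (b = -1072 + 39 = -1033)
(c(95) + F)*(b + 4334) = (95 + 60)*(-1033 + 4334) = 155*3301 = 511655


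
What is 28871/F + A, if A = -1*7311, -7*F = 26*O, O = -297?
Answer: -56253445/7722 ≈ -7284.8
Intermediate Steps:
F = 7722/7 (F = -26*(-297)/7 = -⅐*(-7722) = 7722/7 ≈ 1103.1)
A = -7311
28871/F + A = 28871/(7722/7) - 7311 = 28871*(7/7722) - 7311 = 202097/7722 - 7311 = -56253445/7722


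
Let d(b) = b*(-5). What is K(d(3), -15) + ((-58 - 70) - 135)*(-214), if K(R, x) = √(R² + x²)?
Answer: 56282 + 15*√2 ≈ 56303.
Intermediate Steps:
d(b) = -5*b
K(d(3), -15) + ((-58 - 70) - 135)*(-214) = √((-5*3)² + (-15)²) + ((-58 - 70) - 135)*(-214) = √((-15)² + 225) + (-128 - 135)*(-214) = √(225 + 225) - 263*(-214) = √450 + 56282 = 15*√2 + 56282 = 56282 + 15*√2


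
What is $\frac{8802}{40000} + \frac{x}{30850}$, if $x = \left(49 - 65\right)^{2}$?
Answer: $\frac{2817817}{12340000} \approx 0.22835$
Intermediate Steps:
$x = 256$ ($x = \left(-16\right)^{2} = 256$)
$\frac{8802}{40000} + \frac{x}{30850} = \frac{8802}{40000} + \frac{256}{30850} = 8802 \cdot \frac{1}{40000} + 256 \cdot \frac{1}{30850} = \frac{4401}{20000} + \frac{128}{15425} = \frac{2817817}{12340000}$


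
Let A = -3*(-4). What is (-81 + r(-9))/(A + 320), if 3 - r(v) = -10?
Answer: -17/83 ≈ -0.20482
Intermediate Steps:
r(v) = 13 (r(v) = 3 - 1*(-10) = 3 + 10 = 13)
A = 12
(-81 + r(-9))/(A + 320) = (-81 + 13)/(12 + 320) = -68/332 = -68*1/332 = -17/83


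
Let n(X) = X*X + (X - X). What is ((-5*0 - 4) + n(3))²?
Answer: 25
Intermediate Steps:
n(X) = X² (n(X) = X² + 0 = X²)
((-5*0 - 4) + n(3))² = ((-5*0 - 4) + 3²)² = ((0 - 4) + 9)² = (-4 + 9)² = 5² = 25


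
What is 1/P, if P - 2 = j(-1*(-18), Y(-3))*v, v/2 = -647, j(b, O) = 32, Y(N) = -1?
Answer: -1/41406 ≈ -2.4151e-5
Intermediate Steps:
v = -1294 (v = 2*(-647) = -1294)
P = -41406 (P = 2 + 32*(-1294) = 2 - 41408 = -41406)
1/P = 1/(-41406) = -1/41406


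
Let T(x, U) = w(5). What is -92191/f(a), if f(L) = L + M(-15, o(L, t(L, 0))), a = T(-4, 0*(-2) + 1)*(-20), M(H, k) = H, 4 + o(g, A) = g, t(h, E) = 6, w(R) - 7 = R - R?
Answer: 92191/155 ≈ 594.78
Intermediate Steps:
w(R) = 7 (w(R) = 7 + (R - R) = 7 + 0 = 7)
o(g, A) = -4 + g
T(x, U) = 7
a = -140 (a = 7*(-20) = -140)
f(L) = -15 + L (f(L) = L - 15 = -15 + L)
-92191/f(a) = -92191/(-15 - 140) = -92191/(-155) = -92191*(-1/155) = 92191/155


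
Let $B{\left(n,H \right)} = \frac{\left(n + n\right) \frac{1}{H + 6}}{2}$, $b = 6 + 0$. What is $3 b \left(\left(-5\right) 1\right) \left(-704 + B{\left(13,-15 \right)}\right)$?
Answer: $63490$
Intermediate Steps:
$b = 6$
$B{\left(n,H \right)} = \frac{n}{6 + H}$ ($B{\left(n,H \right)} = \frac{2 n}{6 + H} \frac{1}{2} = \frac{n}{6 + H}$)
$3 b \left(\left(-5\right) 1\right) \left(-704 + B{\left(13,-15 \right)}\right) = 3 \cdot 6 \left(\left(-5\right) 1\right) \left(-704 + \frac{13}{6 - 15}\right) = 18 \left(-5\right) \left(-704 + \frac{13}{-9}\right) = - 90 \left(-704 + 13 \left(- \frac{1}{9}\right)\right) = - 90 \left(-704 - \frac{13}{9}\right) = \left(-90\right) \left(- \frac{6349}{9}\right) = 63490$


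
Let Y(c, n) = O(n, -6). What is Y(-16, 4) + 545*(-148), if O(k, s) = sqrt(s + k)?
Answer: -80660 + I*sqrt(2) ≈ -80660.0 + 1.4142*I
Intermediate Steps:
O(k, s) = sqrt(k + s)
Y(c, n) = sqrt(-6 + n) (Y(c, n) = sqrt(n - 6) = sqrt(-6 + n))
Y(-16, 4) + 545*(-148) = sqrt(-6 + 4) + 545*(-148) = sqrt(-2) - 80660 = I*sqrt(2) - 80660 = -80660 + I*sqrt(2)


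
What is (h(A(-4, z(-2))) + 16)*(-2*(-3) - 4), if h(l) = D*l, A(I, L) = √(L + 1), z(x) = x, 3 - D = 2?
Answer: 32 + 2*I ≈ 32.0 + 2.0*I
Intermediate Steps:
D = 1 (D = 3 - 1*2 = 3 - 2 = 1)
A(I, L) = √(1 + L)
h(l) = l (h(l) = 1*l = l)
(h(A(-4, z(-2))) + 16)*(-2*(-3) - 4) = (√(1 - 2) + 16)*(-2*(-3) - 4) = (√(-1) + 16)*(6 - 4) = (I + 16)*2 = (16 + I)*2 = 32 + 2*I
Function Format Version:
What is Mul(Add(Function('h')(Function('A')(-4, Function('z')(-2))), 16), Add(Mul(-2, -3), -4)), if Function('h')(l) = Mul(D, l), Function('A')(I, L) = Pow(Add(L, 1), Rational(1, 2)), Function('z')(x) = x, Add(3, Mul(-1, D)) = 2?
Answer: Add(32, Mul(2, I)) ≈ Add(32.000, Mul(2.0000, I))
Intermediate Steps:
D = 1 (D = Add(3, Mul(-1, 2)) = Add(3, -2) = 1)
Function('A')(I, L) = Pow(Add(1, L), Rational(1, 2))
Function('h')(l) = l (Function('h')(l) = Mul(1, l) = l)
Mul(Add(Function('h')(Function('A')(-4, Function('z')(-2))), 16), Add(Mul(-2, -3), -4)) = Mul(Add(Pow(Add(1, -2), Rational(1, 2)), 16), Add(Mul(-2, -3), -4)) = Mul(Add(Pow(-1, Rational(1, 2)), 16), Add(6, -4)) = Mul(Add(I, 16), 2) = Mul(Add(16, I), 2) = Add(32, Mul(2, I))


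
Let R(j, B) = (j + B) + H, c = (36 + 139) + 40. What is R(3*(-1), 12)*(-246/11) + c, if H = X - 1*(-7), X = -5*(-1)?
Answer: -2801/11 ≈ -254.64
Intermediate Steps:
c = 215 (c = 175 + 40 = 215)
X = 5
H = 12 (H = 5 - 1*(-7) = 5 + 7 = 12)
R(j, B) = 12 + B + j (R(j, B) = (j + B) + 12 = (B + j) + 12 = 12 + B + j)
R(3*(-1), 12)*(-246/11) + c = (12 + 12 + 3*(-1))*(-246/11) + 215 = (12 + 12 - 3)*(-246*1/11) + 215 = 21*(-246/11) + 215 = -5166/11 + 215 = -2801/11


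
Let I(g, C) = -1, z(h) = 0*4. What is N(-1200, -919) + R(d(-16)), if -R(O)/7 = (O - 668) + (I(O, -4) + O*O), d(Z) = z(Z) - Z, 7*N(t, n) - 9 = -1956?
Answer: 17506/7 ≈ 2500.9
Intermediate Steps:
z(h) = 0
N(t, n) = -1947/7 (N(t, n) = 9/7 + (⅐)*(-1956) = 9/7 - 1956/7 = -1947/7)
d(Z) = -Z (d(Z) = 0 - Z = -Z)
R(O) = 4683 - 7*O - 7*O² (R(O) = -7*((O - 668) + (-1 + O*O)) = -7*((-668 + O) + (-1 + O²)) = -7*(-669 + O + O²) = 4683 - 7*O - 7*O²)
N(-1200, -919) + R(d(-16)) = -1947/7 + (4683 - (-7)*(-16) - 7*(-1*(-16))²) = -1947/7 + (4683 - 7*16 - 7*16²) = -1947/7 + (4683 - 112 - 7*256) = -1947/7 + (4683 - 112 - 1792) = -1947/7 + 2779 = 17506/7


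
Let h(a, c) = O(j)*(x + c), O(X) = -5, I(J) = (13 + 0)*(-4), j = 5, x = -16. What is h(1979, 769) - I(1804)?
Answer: -3713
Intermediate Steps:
I(J) = -52 (I(J) = 13*(-4) = -52)
h(a, c) = 80 - 5*c (h(a, c) = -5*(-16 + c) = 80 - 5*c)
h(1979, 769) - I(1804) = (80 - 5*769) - 1*(-52) = (80 - 3845) + 52 = -3765 + 52 = -3713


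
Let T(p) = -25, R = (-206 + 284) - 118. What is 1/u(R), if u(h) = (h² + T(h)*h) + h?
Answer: 1/2560 ≈ 0.00039063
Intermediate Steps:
R = -40 (R = 78 - 118 = -40)
u(h) = h² - 24*h (u(h) = (h² - 25*h) + h = h² - 24*h)
1/u(R) = 1/(-40*(-24 - 40)) = 1/(-40*(-64)) = 1/2560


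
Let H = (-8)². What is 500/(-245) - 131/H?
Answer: -12819/3136 ≈ -4.0877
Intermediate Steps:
H = 64
500/(-245) - 131/H = 500/(-245) - 131/64 = 500*(-1/245) - 131*1/64 = -100/49 - 131/64 = -12819/3136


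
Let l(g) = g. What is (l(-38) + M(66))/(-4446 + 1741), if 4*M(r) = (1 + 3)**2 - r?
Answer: 101/5410 ≈ 0.018669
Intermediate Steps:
M(r) = 4 - r/4 (M(r) = ((1 + 3)**2 - r)/4 = (4**2 - r)/4 = (16 - r)/4 = 4 - r/4)
(l(-38) + M(66))/(-4446 + 1741) = (-38 + (4 - 1/4*66))/(-4446 + 1741) = (-38 + (4 - 33/2))/(-2705) = (-38 - 25/2)*(-1/2705) = -101/2*(-1/2705) = 101/5410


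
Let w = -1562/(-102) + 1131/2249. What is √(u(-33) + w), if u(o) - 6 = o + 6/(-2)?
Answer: 2*I*√276027555/8823 ≈ 3.7661*I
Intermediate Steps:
u(o) = 3 + o (u(o) = 6 + (o + 6/(-2)) = 6 + (o - ½*6) = 6 + (o - 3) = 6 + (-3 + o) = 3 + o)
w = 139550/8823 (w = -1562*(-1/102) + 1131*(1/2249) = 781/51 + 87/173 = 139550/8823 ≈ 15.817)
√(u(-33) + w) = √((3 - 33) + 139550/8823) = √(-30 + 139550/8823) = √(-125140/8823) = 2*I*√276027555/8823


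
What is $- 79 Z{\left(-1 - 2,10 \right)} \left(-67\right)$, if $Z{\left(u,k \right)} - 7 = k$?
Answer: $89981$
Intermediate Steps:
$Z{\left(u,k \right)} = 7 + k$
$- 79 Z{\left(-1 - 2,10 \right)} \left(-67\right) = - 79 \left(7 + 10\right) \left(-67\right) = \left(-79\right) 17 \left(-67\right) = \left(-1343\right) \left(-67\right) = 89981$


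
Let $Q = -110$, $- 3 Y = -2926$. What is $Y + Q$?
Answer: $\frac{2596}{3} \approx 865.33$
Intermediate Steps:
$Y = \frac{2926}{3}$ ($Y = \left(- \frac{1}{3}\right) \left(-2926\right) = \frac{2926}{3} \approx 975.33$)
$Y + Q = \frac{2926}{3} - 110 = \frac{2596}{3}$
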